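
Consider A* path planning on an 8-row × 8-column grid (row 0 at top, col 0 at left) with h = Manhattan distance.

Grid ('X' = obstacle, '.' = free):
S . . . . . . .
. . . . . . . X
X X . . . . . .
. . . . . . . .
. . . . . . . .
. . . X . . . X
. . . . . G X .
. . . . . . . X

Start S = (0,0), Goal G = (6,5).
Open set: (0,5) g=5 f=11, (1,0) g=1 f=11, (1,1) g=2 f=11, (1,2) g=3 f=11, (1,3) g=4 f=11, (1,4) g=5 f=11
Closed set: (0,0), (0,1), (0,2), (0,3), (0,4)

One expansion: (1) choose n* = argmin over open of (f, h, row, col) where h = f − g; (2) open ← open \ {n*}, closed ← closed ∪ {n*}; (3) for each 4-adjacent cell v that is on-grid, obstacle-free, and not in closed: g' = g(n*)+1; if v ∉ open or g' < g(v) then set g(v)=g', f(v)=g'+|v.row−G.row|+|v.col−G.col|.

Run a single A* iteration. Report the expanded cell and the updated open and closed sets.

step 1: expand (0,5) (f=11, h=6) → closed; open now [(0,6) g=6 f=13, (1,0) g=1 f=11, (1,1) g=2 f=11, (1,2) g=3 f=11, (1,3) g=4 f=11, (1,4) g=5 f=11, (1,5) g=6 f=11]

expanded=(0,5); open=[(0,6) g=6 f=13, (1,0) g=1 f=11, (1,1) g=2 f=11, (1,2) g=3 f=11, (1,3) g=4 f=11, (1,4) g=5 f=11, (1,5) g=6 f=11]; closed=[(0,0), (0,1), (0,2), (0,3), (0,4), (0,5)]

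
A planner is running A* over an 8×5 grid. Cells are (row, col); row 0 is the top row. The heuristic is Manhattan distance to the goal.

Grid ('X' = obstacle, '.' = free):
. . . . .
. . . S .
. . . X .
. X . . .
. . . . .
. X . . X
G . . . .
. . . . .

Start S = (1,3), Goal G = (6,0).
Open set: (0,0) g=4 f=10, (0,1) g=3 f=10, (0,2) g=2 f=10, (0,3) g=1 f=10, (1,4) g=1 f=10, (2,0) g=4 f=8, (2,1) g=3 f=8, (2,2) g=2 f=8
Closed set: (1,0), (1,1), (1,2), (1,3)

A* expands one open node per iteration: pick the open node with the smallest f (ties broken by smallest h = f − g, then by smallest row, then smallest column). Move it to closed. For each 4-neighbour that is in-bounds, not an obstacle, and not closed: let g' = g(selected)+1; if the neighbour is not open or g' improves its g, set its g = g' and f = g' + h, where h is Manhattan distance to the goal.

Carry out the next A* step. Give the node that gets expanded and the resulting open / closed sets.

expanded=(2,0); open=[(0,0) g=4 f=10, (0,1) g=3 f=10, (0,2) g=2 f=10, (0,3) g=1 f=10, (1,4) g=1 f=10, (2,1) g=3 f=8, (2,2) g=2 f=8, (3,0) g=5 f=8]; closed=[(1,0), (1,1), (1,2), (1,3), (2,0)]

step 1: expand (2,0) (f=8, h=4) → closed; open now [(0,0) g=4 f=10, (0,1) g=3 f=10, (0,2) g=2 f=10, (0,3) g=1 f=10, (1,4) g=1 f=10, (2,1) g=3 f=8, (2,2) g=2 f=8, (3,0) g=5 f=8]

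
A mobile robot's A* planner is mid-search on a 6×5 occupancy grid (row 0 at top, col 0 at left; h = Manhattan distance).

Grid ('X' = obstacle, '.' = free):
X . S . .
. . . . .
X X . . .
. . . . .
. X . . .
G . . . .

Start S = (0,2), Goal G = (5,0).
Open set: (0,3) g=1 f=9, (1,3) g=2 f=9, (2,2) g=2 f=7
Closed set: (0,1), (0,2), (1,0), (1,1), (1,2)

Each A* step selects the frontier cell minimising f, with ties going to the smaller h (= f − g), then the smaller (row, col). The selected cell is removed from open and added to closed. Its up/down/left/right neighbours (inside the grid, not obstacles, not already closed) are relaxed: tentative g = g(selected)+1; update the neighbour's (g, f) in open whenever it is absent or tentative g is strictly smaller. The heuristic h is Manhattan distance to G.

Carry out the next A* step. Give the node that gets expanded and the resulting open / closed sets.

expanded=(2,2); open=[(0,3) g=1 f=9, (1,3) g=2 f=9, (2,3) g=3 f=9, (3,2) g=3 f=7]; closed=[(0,1), (0,2), (1,0), (1,1), (1,2), (2,2)]

step 1: expand (2,2) (f=7, h=5) → closed; open now [(0,3) g=1 f=9, (1,3) g=2 f=9, (2,3) g=3 f=9, (3,2) g=3 f=7]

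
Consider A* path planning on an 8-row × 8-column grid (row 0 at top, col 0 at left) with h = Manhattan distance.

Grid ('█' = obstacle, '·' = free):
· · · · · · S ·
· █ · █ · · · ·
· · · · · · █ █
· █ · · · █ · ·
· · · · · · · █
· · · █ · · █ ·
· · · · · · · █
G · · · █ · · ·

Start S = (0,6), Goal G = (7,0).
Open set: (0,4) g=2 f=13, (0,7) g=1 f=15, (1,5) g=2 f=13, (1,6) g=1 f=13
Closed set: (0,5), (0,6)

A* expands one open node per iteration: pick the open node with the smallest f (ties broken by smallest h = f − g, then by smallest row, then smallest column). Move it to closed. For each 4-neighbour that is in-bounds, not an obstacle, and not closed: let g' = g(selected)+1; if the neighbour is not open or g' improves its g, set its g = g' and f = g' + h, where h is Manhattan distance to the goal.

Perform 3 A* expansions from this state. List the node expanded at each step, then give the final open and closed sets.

order=[(0,4) → (0,3) → (0,2)]; open=[(0,1) g=5 f=13, (0,7) g=1 f=15, (1,2) g=5 f=13, (1,4) g=3 f=13, (1,5) g=2 f=13, (1,6) g=1 f=13]; closed=[(0,2), (0,3), (0,4), (0,5), (0,6)]

step 1: expand (0,4) (f=13, h=11) → closed; open now [(0,3) g=3 f=13, (0,7) g=1 f=15, (1,4) g=3 f=13, (1,5) g=2 f=13, (1,6) g=1 f=13]
step 2: expand (0,3) (f=13, h=10) → closed; open now [(0,2) g=4 f=13, (0,7) g=1 f=15, (1,4) g=3 f=13, (1,5) g=2 f=13, (1,6) g=1 f=13]
step 3: expand (0,2) (f=13, h=9) → closed; open now [(0,1) g=5 f=13, (0,7) g=1 f=15, (1,2) g=5 f=13, (1,4) g=3 f=13, (1,5) g=2 f=13, (1,6) g=1 f=13]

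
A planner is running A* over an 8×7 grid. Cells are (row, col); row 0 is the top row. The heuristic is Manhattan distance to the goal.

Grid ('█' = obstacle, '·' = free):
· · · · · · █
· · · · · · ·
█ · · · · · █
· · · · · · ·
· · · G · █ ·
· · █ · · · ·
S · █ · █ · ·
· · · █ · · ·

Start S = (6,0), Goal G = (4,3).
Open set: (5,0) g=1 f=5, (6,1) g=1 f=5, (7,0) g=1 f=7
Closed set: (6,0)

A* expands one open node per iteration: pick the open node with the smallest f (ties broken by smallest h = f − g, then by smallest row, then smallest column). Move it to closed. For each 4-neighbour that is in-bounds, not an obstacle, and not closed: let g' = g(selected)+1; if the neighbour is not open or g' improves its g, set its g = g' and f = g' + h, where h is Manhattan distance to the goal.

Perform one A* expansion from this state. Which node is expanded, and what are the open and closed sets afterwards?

step 1: expand (5,0) (f=5, h=4) → closed; open now [(4,0) g=2 f=5, (5,1) g=2 f=5, (6,1) g=1 f=5, (7,0) g=1 f=7]

expanded=(5,0); open=[(4,0) g=2 f=5, (5,1) g=2 f=5, (6,1) g=1 f=5, (7,0) g=1 f=7]; closed=[(5,0), (6,0)]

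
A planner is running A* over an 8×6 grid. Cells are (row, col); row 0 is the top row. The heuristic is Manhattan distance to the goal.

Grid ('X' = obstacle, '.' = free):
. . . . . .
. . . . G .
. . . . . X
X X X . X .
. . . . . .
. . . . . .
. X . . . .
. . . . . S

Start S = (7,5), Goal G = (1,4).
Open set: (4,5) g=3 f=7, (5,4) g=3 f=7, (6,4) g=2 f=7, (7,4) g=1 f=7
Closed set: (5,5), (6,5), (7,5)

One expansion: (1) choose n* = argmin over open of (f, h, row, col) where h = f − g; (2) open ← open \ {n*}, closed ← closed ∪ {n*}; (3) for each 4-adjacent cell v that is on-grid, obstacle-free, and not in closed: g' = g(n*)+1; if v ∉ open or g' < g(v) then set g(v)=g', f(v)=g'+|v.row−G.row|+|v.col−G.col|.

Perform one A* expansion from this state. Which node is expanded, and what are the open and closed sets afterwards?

step 1: expand (4,5) (f=7, h=4) → closed; open now [(3,5) g=4 f=7, (4,4) g=4 f=7, (5,4) g=3 f=7, (6,4) g=2 f=7, (7,4) g=1 f=7]

expanded=(4,5); open=[(3,5) g=4 f=7, (4,4) g=4 f=7, (5,4) g=3 f=7, (6,4) g=2 f=7, (7,4) g=1 f=7]; closed=[(4,5), (5,5), (6,5), (7,5)]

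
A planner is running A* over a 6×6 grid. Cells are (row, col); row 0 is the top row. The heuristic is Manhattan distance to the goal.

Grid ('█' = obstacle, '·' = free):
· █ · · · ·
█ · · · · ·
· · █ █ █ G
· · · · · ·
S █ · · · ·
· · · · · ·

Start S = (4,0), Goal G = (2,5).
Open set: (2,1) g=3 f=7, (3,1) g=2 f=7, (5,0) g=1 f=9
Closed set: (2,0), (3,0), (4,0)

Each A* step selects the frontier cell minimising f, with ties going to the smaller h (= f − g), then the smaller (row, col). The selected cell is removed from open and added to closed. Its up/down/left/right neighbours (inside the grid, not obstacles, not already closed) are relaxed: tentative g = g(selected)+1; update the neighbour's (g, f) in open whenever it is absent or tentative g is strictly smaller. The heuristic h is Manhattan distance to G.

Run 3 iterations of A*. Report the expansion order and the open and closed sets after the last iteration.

order=[(2,1) → (3,1) → (3,2)]; open=[(1,1) g=4 f=9, (3,3) g=4 f=7, (4,2) g=4 f=9, (5,0) g=1 f=9]; closed=[(2,0), (2,1), (3,0), (3,1), (3,2), (4,0)]

step 1: expand (2,1) (f=7, h=4) → closed; open now [(1,1) g=4 f=9, (3,1) g=2 f=7, (5,0) g=1 f=9]
step 2: expand (3,1) (f=7, h=5) → closed; open now [(1,1) g=4 f=9, (3,2) g=3 f=7, (5,0) g=1 f=9]
step 3: expand (3,2) (f=7, h=4) → closed; open now [(1,1) g=4 f=9, (3,3) g=4 f=7, (4,2) g=4 f=9, (5,0) g=1 f=9]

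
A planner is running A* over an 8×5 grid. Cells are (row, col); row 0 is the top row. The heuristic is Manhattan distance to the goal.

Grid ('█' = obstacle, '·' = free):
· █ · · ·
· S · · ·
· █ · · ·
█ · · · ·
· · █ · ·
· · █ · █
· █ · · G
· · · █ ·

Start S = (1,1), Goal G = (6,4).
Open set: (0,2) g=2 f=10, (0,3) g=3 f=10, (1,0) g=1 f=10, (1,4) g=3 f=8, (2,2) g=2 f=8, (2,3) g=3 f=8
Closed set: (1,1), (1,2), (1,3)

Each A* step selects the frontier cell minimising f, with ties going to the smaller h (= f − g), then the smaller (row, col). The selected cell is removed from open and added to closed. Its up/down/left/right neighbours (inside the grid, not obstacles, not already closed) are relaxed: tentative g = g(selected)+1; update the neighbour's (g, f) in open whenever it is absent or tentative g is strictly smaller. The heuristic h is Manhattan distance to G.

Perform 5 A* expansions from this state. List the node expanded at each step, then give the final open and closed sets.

order=[(1,4) → (2,4) → (3,4) → (4,4) → (2,3)]; open=[(0,2) g=2 f=10, (0,3) g=3 f=10, (0,4) g=4 f=10, (1,0) g=1 f=10, (2,2) g=2 f=8, (3,3) g=4 f=8, (4,3) g=7 f=10]; closed=[(1,1), (1,2), (1,3), (1,4), (2,3), (2,4), (3,4), (4,4)]

step 1: expand (1,4) (f=8, h=5) → closed; open now [(0,2) g=2 f=10, (0,3) g=3 f=10, (0,4) g=4 f=10, (1,0) g=1 f=10, (2,2) g=2 f=8, (2,3) g=3 f=8, (2,4) g=4 f=8]
step 2: expand (2,4) (f=8, h=4) → closed; open now [(0,2) g=2 f=10, (0,3) g=3 f=10, (0,4) g=4 f=10, (1,0) g=1 f=10, (2,2) g=2 f=8, (2,3) g=3 f=8, (3,4) g=5 f=8]
step 3: expand (3,4) (f=8, h=3) → closed; open now [(0,2) g=2 f=10, (0,3) g=3 f=10, (0,4) g=4 f=10, (1,0) g=1 f=10, (2,2) g=2 f=8, (2,3) g=3 f=8, (3,3) g=6 f=10, (4,4) g=6 f=8]
step 4: expand (4,4) (f=8, h=2) → closed; open now [(0,2) g=2 f=10, (0,3) g=3 f=10, (0,4) g=4 f=10, (1,0) g=1 f=10, (2,2) g=2 f=8, (2,3) g=3 f=8, (3,3) g=6 f=10, (4,3) g=7 f=10]
step 5: expand (2,3) (f=8, h=5) → closed; open now [(0,2) g=2 f=10, (0,3) g=3 f=10, (0,4) g=4 f=10, (1,0) g=1 f=10, (2,2) g=2 f=8, (3,3) g=4 f=8, (4,3) g=7 f=10]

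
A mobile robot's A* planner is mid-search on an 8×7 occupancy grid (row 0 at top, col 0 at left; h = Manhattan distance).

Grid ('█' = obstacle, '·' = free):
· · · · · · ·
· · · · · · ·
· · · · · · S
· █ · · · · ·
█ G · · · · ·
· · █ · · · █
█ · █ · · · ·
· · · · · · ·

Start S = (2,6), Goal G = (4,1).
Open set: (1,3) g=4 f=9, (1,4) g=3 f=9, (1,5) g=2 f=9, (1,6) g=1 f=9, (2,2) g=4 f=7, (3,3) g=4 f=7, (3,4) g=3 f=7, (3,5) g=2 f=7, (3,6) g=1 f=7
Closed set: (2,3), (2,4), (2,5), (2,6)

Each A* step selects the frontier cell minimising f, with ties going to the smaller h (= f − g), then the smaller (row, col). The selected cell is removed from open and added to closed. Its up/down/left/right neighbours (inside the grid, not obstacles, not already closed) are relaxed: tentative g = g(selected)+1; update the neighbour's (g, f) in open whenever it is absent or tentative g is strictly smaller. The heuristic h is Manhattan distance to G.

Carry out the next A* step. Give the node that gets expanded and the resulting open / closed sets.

step 1: expand (2,2) (f=7, h=3) → closed; open now [(1,2) g=5 f=9, (1,3) g=4 f=9, (1,4) g=3 f=9, (1,5) g=2 f=9, (1,6) g=1 f=9, (2,1) g=5 f=7, (3,2) g=5 f=7, (3,3) g=4 f=7, (3,4) g=3 f=7, (3,5) g=2 f=7, (3,6) g=1 f=7]

expanded=(2,2); open=[(1,2) g=5 f=9, (1,3) g=4 f=9, (1,4) g=3 f=9, (1,5) g=2 f=9, (1,6) g=1 f=9, (2,1) g=5 f=7, (3,2) g=5 f=7, (3,3) g=4 f=7, (3,4) g=3 f=7, (3,5) g=2 f=7, (3,6) g=1 f=7]; closed=[(2,2), (2,3), (2,4), (2,5), (2,6)]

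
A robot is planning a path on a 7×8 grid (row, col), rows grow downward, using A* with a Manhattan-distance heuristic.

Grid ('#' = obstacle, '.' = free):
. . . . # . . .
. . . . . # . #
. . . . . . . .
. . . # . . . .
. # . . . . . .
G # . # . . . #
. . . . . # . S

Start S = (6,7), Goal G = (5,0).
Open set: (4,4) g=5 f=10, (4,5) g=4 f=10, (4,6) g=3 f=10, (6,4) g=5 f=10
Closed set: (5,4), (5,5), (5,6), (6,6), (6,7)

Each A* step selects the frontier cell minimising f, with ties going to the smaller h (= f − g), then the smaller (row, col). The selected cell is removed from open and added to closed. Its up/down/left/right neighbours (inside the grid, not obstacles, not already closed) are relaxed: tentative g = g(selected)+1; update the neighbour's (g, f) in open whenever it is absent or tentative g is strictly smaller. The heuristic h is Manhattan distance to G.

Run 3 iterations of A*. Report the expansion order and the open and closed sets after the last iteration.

step 1: expand (4,4) (f=10, h=5) → closed; open now [(3,4) g=6 f=12, (4,3) g=6 f=10, (4,5) g=4 f=10, (4,6) g=3 f=10, (6,4) g=5 f=10]
step 2: expand (4,3) (f=10, h=4) → closed; open now [(3,4) g=6 f=12, (4,2) g=7 f=10, (4,5) g=4 f=10, (4,6) g=3 f=10, (6,4) g=5 f=10]
step 3: expand (4,2) (f=10, h=3) → closed; open now [(3,2) g=8 f=12, (3,4) g=6 f=12, (4,5) g=4 f=10, (4,6) g=3 f=10, (5,2) g=8 f=10, (6,4) g=5 f=10]

order=[(4,4) → (4,3) → (4,2)]; open=[(3,2) g=8 f=12, (3,4) g=6 f=12, (4,5) g=4 f=10, (4,6) g=3 f=10, (5,2) g=8 f=10, (6,4) g=5 f=10]; closed=[(4,2), (4,3), (4,4), (5,4), (5,5), (5,6), (6,6), (6,7)]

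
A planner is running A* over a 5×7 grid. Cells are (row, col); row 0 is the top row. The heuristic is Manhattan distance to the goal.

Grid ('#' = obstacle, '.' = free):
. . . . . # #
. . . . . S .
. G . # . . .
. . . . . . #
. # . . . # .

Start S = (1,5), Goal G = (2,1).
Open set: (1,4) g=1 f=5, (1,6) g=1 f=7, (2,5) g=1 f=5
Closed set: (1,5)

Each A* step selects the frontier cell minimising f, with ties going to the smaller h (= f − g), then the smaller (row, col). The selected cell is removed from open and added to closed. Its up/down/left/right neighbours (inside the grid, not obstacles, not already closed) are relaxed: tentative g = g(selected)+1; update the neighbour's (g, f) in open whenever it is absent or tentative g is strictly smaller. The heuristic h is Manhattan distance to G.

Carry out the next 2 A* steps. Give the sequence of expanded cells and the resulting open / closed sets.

step 1: expand (1,4) (f=5, h=4) → closed; open now [(0,4) g=2 f=7, (1,3) g=2 f=5, (1,6) g=1 f=7, (2,4) g=2 f=5, (2,5) g=1 f=5]
step 2: expand (1,3) (f=5, h=3) → closed; open now [(0,3) g=3 f=7, (0,4) g=2 f=7, (1,2) g=3 f=5, (1,6) g=1 f=7, (2,4) g=2 f=5, (2,5) g=1 f=5]

order=[(1,4) → (1,3)]; open=[(0,3) g=3 f=7, (0,4) g=2 f=7, (1,2) g=3 f=5, (1,6) g=1 f=7, (2,4) g=2 f=5, (2,5) g=1 f=5]; closed=[(1,3), (1,4), (1,5)]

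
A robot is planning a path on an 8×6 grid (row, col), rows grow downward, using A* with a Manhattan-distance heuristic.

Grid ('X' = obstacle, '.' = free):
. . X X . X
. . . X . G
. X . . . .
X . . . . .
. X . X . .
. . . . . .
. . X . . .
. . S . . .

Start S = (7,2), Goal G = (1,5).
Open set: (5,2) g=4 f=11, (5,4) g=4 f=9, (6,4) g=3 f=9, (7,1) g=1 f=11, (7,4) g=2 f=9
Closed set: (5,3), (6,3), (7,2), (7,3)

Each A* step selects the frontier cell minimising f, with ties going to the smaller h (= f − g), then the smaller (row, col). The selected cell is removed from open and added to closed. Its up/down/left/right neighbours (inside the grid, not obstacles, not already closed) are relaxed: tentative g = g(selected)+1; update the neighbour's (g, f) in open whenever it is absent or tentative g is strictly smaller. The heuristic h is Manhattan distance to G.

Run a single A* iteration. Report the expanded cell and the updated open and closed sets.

step 1: expand (5,4) (f=9, h=5) → closed; open now [(4,4) g=5 f=9, (5,2) g=4 f=11, (5,5) g=5 f=9, (6,4) g=3 f=9, (7,1) g=1 f=11, (7,4) g=2 f=9]

expanded=(5,4); open=[(4,4) g=5 f=9, (5,2) g=4 f=11, (5,5) g=5 f=9, (6,4) g=3 f=9, (7,1) g=1 f=11, (7,4) g=2 f=9]; closed=[(5,3), (5,4), (6,3), (7,2), (7,3)]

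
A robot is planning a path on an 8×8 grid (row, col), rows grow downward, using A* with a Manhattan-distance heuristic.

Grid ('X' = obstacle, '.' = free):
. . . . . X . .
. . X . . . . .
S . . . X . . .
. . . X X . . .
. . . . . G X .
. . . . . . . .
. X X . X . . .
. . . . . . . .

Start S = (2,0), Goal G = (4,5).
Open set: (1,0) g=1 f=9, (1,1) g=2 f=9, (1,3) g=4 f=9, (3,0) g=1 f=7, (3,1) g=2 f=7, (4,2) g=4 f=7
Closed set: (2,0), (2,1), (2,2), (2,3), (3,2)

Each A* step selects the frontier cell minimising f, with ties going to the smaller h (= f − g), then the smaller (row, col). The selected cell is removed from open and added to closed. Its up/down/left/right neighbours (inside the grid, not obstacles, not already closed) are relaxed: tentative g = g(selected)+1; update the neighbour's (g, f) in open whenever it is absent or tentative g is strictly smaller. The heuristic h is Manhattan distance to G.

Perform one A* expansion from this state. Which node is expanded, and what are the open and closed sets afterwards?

step 1: expand (4,2) (f=7, h=3) → closed; open now [(1,0) g=1 f=9, (1,1) g=2 f=9, (1,3) g=4 f=9, (3,0) g=1 f=7, (3,1) g=2 f=7, (4,1) g=5 f=9, (4,3) g=5 f=7, (5,2) g=5 f=9]

expanded=(4,2); open=[(1,0) g=1 f=9, (1,1) g=2 f=9, (1,3) g=4 f=9, (3,0) g=1 f=7, (3,1) g=2 f=7, (4,1) g=5 f=9, (4,3) g=5 f=7, (5,2) g=5 f=9]; closed=[(2,0), (2,1), (2,2), (2,3), (3,2), (4,2)]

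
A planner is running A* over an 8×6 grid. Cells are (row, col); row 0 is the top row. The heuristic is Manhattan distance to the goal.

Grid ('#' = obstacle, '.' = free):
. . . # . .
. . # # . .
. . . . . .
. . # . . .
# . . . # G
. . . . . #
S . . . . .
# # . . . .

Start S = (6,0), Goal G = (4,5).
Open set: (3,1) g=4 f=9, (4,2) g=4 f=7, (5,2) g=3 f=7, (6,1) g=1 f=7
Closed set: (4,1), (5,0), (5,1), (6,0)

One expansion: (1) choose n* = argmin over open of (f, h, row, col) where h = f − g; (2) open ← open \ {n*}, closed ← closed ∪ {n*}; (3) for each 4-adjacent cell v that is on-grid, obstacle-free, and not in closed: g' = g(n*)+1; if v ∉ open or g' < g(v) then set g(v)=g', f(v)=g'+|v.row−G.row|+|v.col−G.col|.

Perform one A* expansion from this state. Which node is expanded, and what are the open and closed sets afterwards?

expanded=(4,2); open=[(3,1) g=4 f=9, (4,3) g=5 f=7, (5,2) g=3 f=7, (6,1) g=1 f=7]; closed=[(4,1), (4,2), (5,0), (5,1), (6,0)]

step 1: expand (4,2) (f=7, h=3) → closed; open now [(3,1) g=4 f=9, (4,3) g=5 f=7, (5,2) g=3 f=7, (6,1) g=1 f=7]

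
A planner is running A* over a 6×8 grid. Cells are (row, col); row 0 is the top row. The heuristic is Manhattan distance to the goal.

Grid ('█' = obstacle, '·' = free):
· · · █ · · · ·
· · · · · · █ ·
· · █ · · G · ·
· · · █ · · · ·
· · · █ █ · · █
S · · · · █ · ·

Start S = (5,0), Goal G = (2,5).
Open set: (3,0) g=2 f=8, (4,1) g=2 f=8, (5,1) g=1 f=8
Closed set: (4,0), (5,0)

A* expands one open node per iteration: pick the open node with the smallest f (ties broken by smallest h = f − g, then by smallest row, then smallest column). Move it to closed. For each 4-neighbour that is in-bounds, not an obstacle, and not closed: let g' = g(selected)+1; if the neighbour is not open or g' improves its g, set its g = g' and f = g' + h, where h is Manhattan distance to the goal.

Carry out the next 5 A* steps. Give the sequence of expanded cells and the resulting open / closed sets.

order=[(3,0) → (2,0) → (2,1) → (3,1) → (3,2)]; open=[(1,0) g=4 f=10, (1,1) g=5 f=10, (4,1) g=2 f=8, (4,2) g=5 f=10, (5,1) g=1 f=8]; closed=[(2,0), (2,1), (3,0), (3,1), (3,2), (4,0), (5,0)]

step 1: expand (3,0) (f=8, h=6) → closed; open now [(2,0) g=3 f=8, (3,1) g=3 f=8, (4,1) g=2 f=8, (5,1) g=1 f=8]
step 2: expand (2,0) (f=8, h=5) → closed; open now [(1,0) g=4 f=10, (2,1) g=4 f=8, (3,1) g=3 f=8, (4,1) g=2 f=8, (5,1) g=1 f=8]
step 3: expand (2,1) (f=8, h=4) → closed; open now [(1,0) g=4 f=10, (1,1) g=5 f=10, (3,1) g=3 f=8, (4,1) g=2 f=8, (5,1) g=1 f=8]
step 4: expand (3,1) (f=8, h=5) → closed; open now [(1,0) g=4 f=10, (1,1) g=5 f=10, (3,2) g=4 f=8, (4,1) g=2 f=8, (5,1) g=1 f=8]
step 5: expand (3,2) (f=8, h=4) → closed; open now [(1,0) g=4 f=10, (1,1) g=5 f=10, (4,1) g=2 f=8, (4,2) g=5 f=10, (5,1) g=1 f=8]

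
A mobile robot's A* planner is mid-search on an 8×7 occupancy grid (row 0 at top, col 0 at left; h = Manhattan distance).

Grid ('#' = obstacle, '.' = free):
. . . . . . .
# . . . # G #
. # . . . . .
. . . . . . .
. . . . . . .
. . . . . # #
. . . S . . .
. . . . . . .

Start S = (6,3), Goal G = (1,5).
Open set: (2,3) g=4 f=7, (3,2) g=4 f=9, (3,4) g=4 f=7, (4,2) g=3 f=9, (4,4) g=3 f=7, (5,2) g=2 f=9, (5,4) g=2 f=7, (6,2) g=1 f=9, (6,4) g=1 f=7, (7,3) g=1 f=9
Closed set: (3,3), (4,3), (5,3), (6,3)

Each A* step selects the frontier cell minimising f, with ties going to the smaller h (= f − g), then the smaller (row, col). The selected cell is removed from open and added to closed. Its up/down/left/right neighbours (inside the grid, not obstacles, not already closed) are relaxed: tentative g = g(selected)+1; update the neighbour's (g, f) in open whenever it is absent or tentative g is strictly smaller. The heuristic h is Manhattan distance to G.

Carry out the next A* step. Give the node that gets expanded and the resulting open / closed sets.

step 1: expand (2,3) (f=7, h=3) → closed; open now [(1,3) g=5 f=7, (2,2) g=5 f=9, (2,4) g=5 f=7, (3,2) g=4 f=9, (3,4) g=4 f=7, (4,2) g=3 f=9, (4,4) g=3 f=7, (5,2) g=2 f=9, (5,4) g=2 f=7, (6,2) g=1 f=9, (6,4) g=1 f=7, (7,3) g=1 f=9]

expanded=(2,3); open=[(1,3) g=5 f=7, (2,2) g=5 f=9, (2,4) g=5 f=7, (3,2) g=4 f=9, (3,4) g=4 f=7, (4,2) g=3 f=9, (4,4) g=3 f=7, (5,2) g=2 f=9, (5,4) g=2 f=7, (6,2) g=1 f=9, (6,4) g=1 f=7, (7,3) g=1 f=9]; closed=[(2,3), (3,3), (4,3), (5,3), (6,3)]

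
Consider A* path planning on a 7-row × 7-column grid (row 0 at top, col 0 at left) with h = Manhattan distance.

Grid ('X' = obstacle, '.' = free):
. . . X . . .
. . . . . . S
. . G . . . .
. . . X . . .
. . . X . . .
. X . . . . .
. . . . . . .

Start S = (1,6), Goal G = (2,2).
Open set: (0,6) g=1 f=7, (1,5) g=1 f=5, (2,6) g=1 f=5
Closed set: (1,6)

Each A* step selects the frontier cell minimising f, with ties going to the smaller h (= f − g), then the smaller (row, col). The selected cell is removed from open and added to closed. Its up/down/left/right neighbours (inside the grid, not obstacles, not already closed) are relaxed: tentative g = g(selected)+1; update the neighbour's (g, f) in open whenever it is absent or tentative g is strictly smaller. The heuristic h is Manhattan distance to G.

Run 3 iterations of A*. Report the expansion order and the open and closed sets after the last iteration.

step 1: expand (1,5) (f=5, h=4) → closed; open now [(0,5) g=2 f=7, (0,6) g=1 f=7, (1,4) g=2 f=5, (2,5) g=2 f=5, (2,6) g=1 f=5]
step 2: expand (1,4) (f=5, h=3) → closed; open now [(0,4) g=3 f=7, (0,5) g=2 f=7, (0,6) g=1 f=7, (1,3) g=3 f=5, (2,4) g=3 f=5, (2,5) g=2 f=5, (2,6) g=1 f=5]
step 3: expand (1,3) (f=5, h=2) → closed; open now [(0,4) g=3 f=7, (0,5) g=2 f=7, (0,6) g=1 f=7, (1,2) g=4 f=5, (2,3) g=4 f=5, (2,4) g=3 f=5, (2,5) g=2 f=5, (2,6) g=1 f=5]

order=[(1,5) → (1,4) → (1,3)]; open=[(0,4) g=3 f=7, (0,5) g=2 f=7, (0,6) g=1 f=7, (1,2) g=4 f=5, (2,3) g=4 f=5, (2,4) g=3 f=5, (2,5) g=2 f=5, (2,6) g=1 f=5]; closed=[(1,3), (1,4), (1,5), (1,6)]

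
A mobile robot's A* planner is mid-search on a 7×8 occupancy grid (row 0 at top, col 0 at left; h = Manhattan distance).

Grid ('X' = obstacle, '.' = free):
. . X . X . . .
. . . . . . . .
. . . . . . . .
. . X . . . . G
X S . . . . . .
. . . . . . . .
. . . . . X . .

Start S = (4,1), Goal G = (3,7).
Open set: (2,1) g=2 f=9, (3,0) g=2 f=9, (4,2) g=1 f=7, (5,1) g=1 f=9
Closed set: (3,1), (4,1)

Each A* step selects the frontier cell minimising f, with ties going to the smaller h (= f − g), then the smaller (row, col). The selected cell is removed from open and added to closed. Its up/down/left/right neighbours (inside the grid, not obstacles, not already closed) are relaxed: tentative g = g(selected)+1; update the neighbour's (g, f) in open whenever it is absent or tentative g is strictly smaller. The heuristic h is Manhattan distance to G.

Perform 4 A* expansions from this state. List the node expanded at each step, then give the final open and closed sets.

order=[(4,2) → (4,3) → (3,3) → (3,4)]; open=[(2,1) g=2 f=9, (2,3) g=4 f=9, (2,4) g=5 f=9, (3,0) g=2 f=9, (3,5) g=5 f=7, (4,4) g=3 f=7, (5,1) g=1 f=9, (5,2) g=2 f=9, (5,3) g=3 f=9]; closed=[(3,1), (3,3), (3,4), (4,1), (4,2), (4,3)]

step 1: expand (4,2) (f=7, h=6) → closed; open now [(2,1) g=2 f=9, (3,0) g=2 f=9, (4,3) g=2 f=7, (5,1) g=1 f=9, (5,2) g=2 f=9]
step 2: expand (4,3) (f=7, h=5) → closed; open now [(2,1) g=2 f=9, (3,0) g=2 f=9, (3,3) g=3 f=7, (4,4) g=3 f=7, (5,1) g=1 f=9, (5,2) g=2 f=9, (5,3) g=3 f=9]
step 3: expand (3,3) (f=7, h=4) → closed; open now [(2,1) g=2 f=9, (2,3) g=4 f=9, (3,0) g=2 f=9, (3,4) g=4 f=7, (4,4) g=3 f=7, (5,1) g=1 f=9, (5,2) g=2 f=9, (5,3) g=3 f=9]
step 4: expand (3,4) (f=7, h=3) → closed; open now [(2,1) g=2 f=9, (2,3) g=4 f=9, (2,4) g=5 f=9, (3,0) g=2 f=9, (3,5) g=5 f=7, (4,4) g=3 f=7, (5,1) g=1 f=9, (5,2) g=2 f=9, (5,3) g=3 f=9]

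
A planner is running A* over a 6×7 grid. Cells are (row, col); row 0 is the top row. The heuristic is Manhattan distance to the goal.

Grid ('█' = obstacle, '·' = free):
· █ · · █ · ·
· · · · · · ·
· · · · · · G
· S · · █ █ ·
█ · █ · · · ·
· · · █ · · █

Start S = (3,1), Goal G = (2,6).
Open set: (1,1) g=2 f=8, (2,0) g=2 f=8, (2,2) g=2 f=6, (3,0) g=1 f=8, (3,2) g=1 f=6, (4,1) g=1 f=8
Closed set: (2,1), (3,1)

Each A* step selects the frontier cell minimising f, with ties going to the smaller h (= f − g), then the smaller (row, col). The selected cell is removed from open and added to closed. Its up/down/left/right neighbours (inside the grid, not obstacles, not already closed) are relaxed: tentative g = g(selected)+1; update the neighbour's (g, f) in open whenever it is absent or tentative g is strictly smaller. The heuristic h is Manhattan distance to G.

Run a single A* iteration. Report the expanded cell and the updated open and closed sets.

expanded=(2,2); open=[(1,1) g=2 f=8, (1,2) g=3 f=8, (2,0) g=2 f=8, (2,3) g=3 f=6, (3,0) g=1 f=8, (3,2) g=1 f=6, (4,1) g=1 f=8]; closed=[(2,1), (2,2), (3,1)]

step 1: expand (2,2) (f=6, h=4) → closed; open now [(1,1) g=2 f=8, (1,2) g=3 f=8, (2,0) g=2 f=8, (2,3) g=3 f=6, (3,0) g=1 f=8, (3,2) g=1 f=6, (4,1) g=1 f=8]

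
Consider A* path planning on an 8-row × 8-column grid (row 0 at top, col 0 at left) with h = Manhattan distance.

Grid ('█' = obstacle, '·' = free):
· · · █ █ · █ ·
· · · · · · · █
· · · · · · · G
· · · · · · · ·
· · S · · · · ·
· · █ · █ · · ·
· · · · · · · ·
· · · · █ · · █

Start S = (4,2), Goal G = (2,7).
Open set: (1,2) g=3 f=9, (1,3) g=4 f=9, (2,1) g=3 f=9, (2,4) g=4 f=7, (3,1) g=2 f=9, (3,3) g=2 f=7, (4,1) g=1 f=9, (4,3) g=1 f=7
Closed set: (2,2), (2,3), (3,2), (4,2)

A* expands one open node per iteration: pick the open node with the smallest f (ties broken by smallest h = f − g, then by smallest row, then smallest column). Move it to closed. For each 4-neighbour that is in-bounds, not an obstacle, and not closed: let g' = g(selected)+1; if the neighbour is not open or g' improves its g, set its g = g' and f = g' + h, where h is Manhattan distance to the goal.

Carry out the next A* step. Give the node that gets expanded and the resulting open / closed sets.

expanded=(2,4); open=[(1,2) g=3 f=9, (1,3) g=4 f=9, (1,4) g=5 f=9, (2,1) g=3 f=9, (2,5) g=5 f=7, (3,1) g=2 f=9, (3,3) g=2 f=7, (3,4) g=5 f=9, (4,1) g=1 f=9, (4,3) g=1 f=7]; closed=[(2,2), (2,3), (2,4), (3,2), (4,2)]

step 1: expand (2,4) (f=7, h=3) → closed; open now [(1,2) g=3 f=9, (1,3) g=4 f=9, (1,4) g=5 f=9, (2,1) g=3 f=9, (2,5) g=5 f=7, (3,1) g=2 f=9, (3,3) g=2 f=7, (3,4) g=5 f=9, (4,1) g=1 f=9, (4,3) g=1 f=7]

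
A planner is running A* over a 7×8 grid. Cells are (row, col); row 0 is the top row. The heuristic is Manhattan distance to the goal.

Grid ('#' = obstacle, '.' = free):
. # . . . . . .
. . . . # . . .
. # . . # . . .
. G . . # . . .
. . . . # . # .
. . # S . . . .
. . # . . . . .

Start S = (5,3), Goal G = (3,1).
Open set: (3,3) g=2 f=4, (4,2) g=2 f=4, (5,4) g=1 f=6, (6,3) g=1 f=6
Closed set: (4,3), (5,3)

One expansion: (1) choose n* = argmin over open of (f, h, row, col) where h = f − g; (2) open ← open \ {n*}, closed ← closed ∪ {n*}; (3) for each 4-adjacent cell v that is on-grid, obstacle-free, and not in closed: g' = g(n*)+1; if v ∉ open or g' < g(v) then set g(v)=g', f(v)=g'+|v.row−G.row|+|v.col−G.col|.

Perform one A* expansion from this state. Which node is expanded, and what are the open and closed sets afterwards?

step 1: expand (3,3) (f=4, h=2) → closed; open now [(2,3) g=3 f=6, (3,2) g=3 f=4, (4,2) g=2 f=4, (5,4) g=1 f=6, (6,3) g=1 f=6]

expanded=(3,3); open=[(2,3) g=3 f=6, (3,2) g=3 f=4, (4,2) g=2 f=4, (5,4) g=1 f=6, (6,3) g=1 f=6]; closed=[(3,3), (4,3), (5,3)]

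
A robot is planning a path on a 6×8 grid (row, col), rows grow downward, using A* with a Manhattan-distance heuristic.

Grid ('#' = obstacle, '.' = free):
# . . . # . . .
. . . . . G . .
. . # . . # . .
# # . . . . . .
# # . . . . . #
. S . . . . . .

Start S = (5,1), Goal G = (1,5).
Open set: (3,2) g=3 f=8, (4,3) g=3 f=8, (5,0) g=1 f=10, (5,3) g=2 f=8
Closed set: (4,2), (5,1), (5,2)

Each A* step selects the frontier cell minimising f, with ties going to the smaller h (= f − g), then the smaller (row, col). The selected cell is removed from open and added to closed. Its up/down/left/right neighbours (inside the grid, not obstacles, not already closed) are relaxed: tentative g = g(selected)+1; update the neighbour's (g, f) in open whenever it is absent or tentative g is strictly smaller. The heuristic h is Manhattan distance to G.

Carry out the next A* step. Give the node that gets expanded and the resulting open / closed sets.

expanded=(3,2); open=[(3,3) g=4 f=8, (4,3) g=3 f=8, (5,0) g=1 f=10, (5,3) g=2 f=8]; closed=[(3,2), (4,2), (5,1), (5,2)]

step 1: expand (3,2) (f=8, h=5) → closed; open now [(3,3) g=4 f=8, (4,3) g=3 f=8, (5,0) g=1 f=10, (5,3) g=2 f=8]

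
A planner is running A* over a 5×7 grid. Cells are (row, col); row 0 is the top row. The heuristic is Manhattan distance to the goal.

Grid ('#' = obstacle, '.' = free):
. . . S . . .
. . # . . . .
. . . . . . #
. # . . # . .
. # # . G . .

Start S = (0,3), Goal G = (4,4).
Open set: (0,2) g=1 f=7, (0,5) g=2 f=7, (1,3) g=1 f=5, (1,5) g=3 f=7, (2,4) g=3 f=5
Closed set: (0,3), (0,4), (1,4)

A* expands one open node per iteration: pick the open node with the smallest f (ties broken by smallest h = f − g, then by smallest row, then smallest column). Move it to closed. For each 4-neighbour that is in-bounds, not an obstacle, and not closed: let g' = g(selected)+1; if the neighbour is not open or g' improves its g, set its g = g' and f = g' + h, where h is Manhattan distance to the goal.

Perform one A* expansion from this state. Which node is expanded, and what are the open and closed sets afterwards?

step 1: expand (2,4) (f=5, h=2) → closed; open now [(0,2) g=1 f=7, (0,5) g=2 f=7, (1,3) g=1 f=5, (1,5) g=3 f=7, (2,3) g=4 f=7, (2,5) g=4 f=7]

expanded=(2,4); open=[(0,2) g=1 f=7, (0,5) g=2 f=7, (1,3) g=1 f=5, (1,5) g=3 f=7, (2,3) g=4 f=7, (2,5) g=4 f=7]; closed=[(0,3), (0,4), (1,4), (2,4)]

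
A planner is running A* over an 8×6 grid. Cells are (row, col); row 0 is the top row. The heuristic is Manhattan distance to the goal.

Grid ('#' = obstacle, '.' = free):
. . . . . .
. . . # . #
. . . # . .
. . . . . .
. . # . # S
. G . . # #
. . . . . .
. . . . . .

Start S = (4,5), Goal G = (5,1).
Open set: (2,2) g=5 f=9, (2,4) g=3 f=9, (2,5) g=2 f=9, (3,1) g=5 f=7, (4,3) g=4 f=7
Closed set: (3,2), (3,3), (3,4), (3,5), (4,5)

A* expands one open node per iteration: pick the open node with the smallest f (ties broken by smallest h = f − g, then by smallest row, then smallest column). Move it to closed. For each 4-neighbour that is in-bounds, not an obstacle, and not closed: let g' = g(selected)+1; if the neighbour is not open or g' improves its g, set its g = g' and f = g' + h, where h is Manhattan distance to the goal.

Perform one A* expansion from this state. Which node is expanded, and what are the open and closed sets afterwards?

step 1: expand (3,1) (f=7, h=2) → closed; open now [(2,1) g=6 f=9, (2,2) g=5 f=9, (2,4) g=3 f=9, (2,5) g=2 f=9, (3,0) g=6 f=9, (4,1) g=6 f=7, (4,3) g=4 f=7]

expanded=(3,1); open=[(2,1) g=6 f=9, (2,2) g=5 f=9, (2,4) g=3 f=9, (2,5) g=2 f=9, (3,0) g=6 f=9, (4,1) g=6 f=7, (4,3) g=4 f=7]; closed=[(3,1), (3,2), (3,3), (3,4), (3,5), (4,5)]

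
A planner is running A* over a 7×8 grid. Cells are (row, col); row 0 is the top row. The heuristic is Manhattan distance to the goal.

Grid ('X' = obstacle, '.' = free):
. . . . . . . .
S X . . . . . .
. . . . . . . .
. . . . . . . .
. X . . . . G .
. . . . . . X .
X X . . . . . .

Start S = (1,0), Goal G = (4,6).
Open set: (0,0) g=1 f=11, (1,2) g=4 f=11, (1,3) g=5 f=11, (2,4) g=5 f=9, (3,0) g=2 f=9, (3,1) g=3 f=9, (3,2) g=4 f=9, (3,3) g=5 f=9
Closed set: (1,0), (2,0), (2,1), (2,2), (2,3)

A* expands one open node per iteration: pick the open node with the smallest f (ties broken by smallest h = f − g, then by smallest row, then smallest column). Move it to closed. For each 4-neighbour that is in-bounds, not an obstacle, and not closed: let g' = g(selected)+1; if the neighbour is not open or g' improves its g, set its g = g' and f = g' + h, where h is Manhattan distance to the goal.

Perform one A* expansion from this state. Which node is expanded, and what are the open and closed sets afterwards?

step 1: expand (2,4) (f=9, h=4) → closed; open now [(0,0) g=1 f=11, (1,2) g=4 f=11, (1,3) g=5 f=11, (1,4) g=6 f=11, (2,5) g=6 f=9, (3,0) g=2 f=9, (3,1) g=3 f=9, (3,2) g=4 f=9, (3,3) g=5 f=9, (3,4) g=6 f=9]

expanded=(2,4); open=[(0,0) g=1 f=11, (1,2) g=4 f=11, (1,3) g=5 f=11, (1,4) g=6 f=11, (2,5) g=6 f=9, (3,0) g=2 f=9, (3,1) g=3 f=9, (3,2) g=4 f=9, (3,3) g=5 f=9, (3,4) g=6 f=9]; closed=[(1,0), (2,0), (2,1), (2,2), (2,3), (2,4)]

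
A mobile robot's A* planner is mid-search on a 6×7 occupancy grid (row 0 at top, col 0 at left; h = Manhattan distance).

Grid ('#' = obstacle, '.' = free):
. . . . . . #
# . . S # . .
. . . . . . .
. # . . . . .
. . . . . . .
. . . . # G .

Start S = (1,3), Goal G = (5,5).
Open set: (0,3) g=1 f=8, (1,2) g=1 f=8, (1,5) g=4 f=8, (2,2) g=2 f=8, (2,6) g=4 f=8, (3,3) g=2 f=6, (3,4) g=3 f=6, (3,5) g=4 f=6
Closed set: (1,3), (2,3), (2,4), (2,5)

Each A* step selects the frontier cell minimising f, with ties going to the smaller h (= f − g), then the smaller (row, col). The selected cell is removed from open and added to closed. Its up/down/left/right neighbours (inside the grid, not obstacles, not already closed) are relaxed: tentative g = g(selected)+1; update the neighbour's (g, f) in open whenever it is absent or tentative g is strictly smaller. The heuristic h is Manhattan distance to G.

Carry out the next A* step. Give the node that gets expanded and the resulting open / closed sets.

expanded=(3,5); open=[(0,3) g=1 f=8, (1,2) g=1 f=8, (1,5) g=4 f=8, (2,2) g=2 f=8, (2,6) g=4 f=8, (3,3) g=2 f=6, (3,4) g=3 f=6, (3,6) g=5 f=8, (4,5) g=5 f=6]; closed=[(1,3), (2,3), (2,4), (2,5), (3,5)]

step 1: expand (3,5) (f=6, h=2) → closed; open now [(0,3) g=1 f=8, (1,2) g=1 f=8, (1,5) g=4 f=8, (2,2) g=2 f=8, (2,6) g=4 f=8, (3,3) g=2 f=6, (3,4) g=3 f=6, (3,6) g=5 f=8, (4,5) g=5 f=6]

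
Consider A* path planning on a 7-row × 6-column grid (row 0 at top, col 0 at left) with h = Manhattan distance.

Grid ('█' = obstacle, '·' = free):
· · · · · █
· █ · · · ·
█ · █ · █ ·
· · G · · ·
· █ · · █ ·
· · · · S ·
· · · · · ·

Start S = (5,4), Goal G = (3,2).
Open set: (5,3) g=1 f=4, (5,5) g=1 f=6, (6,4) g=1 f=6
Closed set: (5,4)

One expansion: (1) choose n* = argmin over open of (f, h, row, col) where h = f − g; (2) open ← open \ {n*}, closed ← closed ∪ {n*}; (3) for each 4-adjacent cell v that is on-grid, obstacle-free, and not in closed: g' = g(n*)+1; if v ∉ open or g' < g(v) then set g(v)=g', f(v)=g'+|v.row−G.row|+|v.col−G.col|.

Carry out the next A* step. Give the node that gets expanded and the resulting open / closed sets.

expanded=(5,3); open=[(4,3) g=2 f=4, (5,2) g=2 f=4, (5,5) g=1 f=6, (6,3) g=2 f=6, (6,4) g=1 f=6]; closed=[(5,3), (5,4)]

step 1: expand (5,3) (f=4, h=3) → closed; open now [(4,3) g=2 f=4, (5,2) g=2 f=4, (5,5) g=1 f=6, (6,3) g=2 f=6, (6,4) g=1 f=6]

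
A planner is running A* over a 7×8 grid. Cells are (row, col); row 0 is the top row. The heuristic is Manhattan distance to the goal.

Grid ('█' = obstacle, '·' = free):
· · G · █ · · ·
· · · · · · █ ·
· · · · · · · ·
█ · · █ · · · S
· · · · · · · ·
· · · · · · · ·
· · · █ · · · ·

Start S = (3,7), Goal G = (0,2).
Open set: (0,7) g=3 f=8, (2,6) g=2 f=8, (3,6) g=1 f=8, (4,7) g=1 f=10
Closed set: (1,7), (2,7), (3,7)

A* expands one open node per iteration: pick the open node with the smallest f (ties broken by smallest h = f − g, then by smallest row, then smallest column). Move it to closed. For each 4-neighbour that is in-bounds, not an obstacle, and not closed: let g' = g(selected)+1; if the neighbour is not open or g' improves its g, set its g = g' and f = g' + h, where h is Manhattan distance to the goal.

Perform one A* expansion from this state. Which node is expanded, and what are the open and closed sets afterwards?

expanded=(0,7); open=[(0,6) g=4 f=8, (2,6) g=2 f=8, (3,6) g=1 f=8, (4,7) g=1 f=10]; closed=[(0,7), (1,7), (2,7), (3,7)]

step 1: expand (0,7) (f=8, h=5) → closed; open now [(0,6) g=4 f=8, (2,6) g=2 f=8, (3,6) g=1 f=8, (4,7) g=1 f=10]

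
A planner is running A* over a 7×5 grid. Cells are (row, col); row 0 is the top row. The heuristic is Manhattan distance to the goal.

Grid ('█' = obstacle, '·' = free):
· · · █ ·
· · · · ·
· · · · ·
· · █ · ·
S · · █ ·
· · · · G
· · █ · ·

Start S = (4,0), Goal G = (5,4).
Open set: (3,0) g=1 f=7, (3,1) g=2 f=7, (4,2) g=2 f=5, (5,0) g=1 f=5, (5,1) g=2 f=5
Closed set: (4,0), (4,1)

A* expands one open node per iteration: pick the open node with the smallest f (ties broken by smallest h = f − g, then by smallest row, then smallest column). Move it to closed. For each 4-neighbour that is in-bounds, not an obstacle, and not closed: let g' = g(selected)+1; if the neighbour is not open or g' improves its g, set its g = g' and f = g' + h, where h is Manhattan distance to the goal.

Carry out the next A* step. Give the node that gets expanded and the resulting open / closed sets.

expanded=(4,2); open=[(3,0) g=1 f=7, (3,1) g=2 f=7, (5,0) g=1 f=5, (5,1) g=2 f=5, (5,2) g=3 f=5]; closed=[(4,0), (4,1), (4,2)]

step 1: expand (4,2) (f=5, h=3) → closed; open now [(3,0) g=1 f=7, (3,1) g=2 f=7, (5,0) g=1 f=5, (5,1) g=2 f=5, (5,2) g=3 f=5]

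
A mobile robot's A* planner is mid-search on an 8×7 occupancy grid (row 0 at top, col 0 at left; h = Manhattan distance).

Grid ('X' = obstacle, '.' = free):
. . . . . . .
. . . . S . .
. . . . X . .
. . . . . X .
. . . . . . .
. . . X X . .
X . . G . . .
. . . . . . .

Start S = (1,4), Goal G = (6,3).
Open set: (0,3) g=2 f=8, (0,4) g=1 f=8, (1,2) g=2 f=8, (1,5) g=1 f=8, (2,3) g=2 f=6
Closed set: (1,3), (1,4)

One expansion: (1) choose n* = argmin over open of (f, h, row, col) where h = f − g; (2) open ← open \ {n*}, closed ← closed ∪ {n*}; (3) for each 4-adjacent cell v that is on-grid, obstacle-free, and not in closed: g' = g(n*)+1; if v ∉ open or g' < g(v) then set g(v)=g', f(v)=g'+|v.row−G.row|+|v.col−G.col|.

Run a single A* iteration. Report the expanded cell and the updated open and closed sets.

step 1: expand (2,3) (f=6, h=4) → closed; open now [(0,3) g=2 f=8, (0,4) g=1 f=8, (1,2) g=2 f=8, (1,5) g=1 f=8, (2,2) g=3 f=8, (3,3) g=3 f=6]

expanded=(2,3); open=[(0,3) g=2 f=8, (0,4) g=1 f=8, (1,2) g=2 f=8, (1,5) g=1 f=8, (2,2) g=3 f=8, (3,3) g=3 f=6]; closed=[(1,3), (1,4), (2,3)]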